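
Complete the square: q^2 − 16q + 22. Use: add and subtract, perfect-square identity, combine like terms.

(q − 8)^2 − 42

q^2 − 16q + 22
= q^2 − 16q + 64 − 64 + 22    [add and subtract 64]
= (q − 8)^2 − 64 + 22    [perfect-square identity]
= (q − 8)^2 − 42    [combine constants]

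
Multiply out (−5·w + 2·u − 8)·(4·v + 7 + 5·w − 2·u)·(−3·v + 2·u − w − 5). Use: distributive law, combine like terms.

(−5·w + 2·u − 8)·(4·v + 7 + 5·w − 2·u)·(−3·v + 2·u − w − 5)
= (−20·v·w − 35·w − 25·w^2 + 10·u·w + 8·u·v + 14·u + 10·u·w − 4·u^2 − 32·v − 56 − 40·w + 16·u)·(−3·v + 2·u − w − 5)    [distributive law]
= (−20·v·w − 75·w − 25·w^2 + 20·u·w + 8·u·v + 30·u − 4·u^2 − 32·v − 56)·(−3·v + 2·u − w − 5)    [combine like terms]
= 60·v^2·w − 40·u·v·w + 20·v·w^2 + 100·v·w + 225·v·w − 150·u·w + 75·w^2 + 375·w + 75·v·w^2 − 50·u·w^2 + 25·w^3 + 125·w^2 − 60·u·v·w + 40·u^2·w − 20·u·w^2 − 100·u·w − 24·u·v^2 + 16·u^2·v − 8·u·v·w − 40·u·v − 90·u·v + 60·u^2 − 30·u·w − 150·u + 12·u^2·v − 8·u^3 + 4·u^2·w + 20·u^2 + 96·v^2 − 64·u·v + 32·v·w + 160·v + 168·v − 112·u + 56·w + 280    [distributive law]
= 60·v^2·w − 108·u·v·w + 95·v·w^2 + 357·v·w − 280·u·w + 200·w^2 + 431·w − 70·u·w^2 + 25·w^3 + 44·u^2·w − 24·u·v^2 + 28·u^2·v − 194·u·v + 80·u^2 − 262·u − 8·u^3 + 96·v^2 + 328·v + 280    [combine like terms]

60·v^2·w − 108·u·v·w + 95·v·w^2 + 357·v·w − 280·u·w + 200·w^2 + 431·w − 70·u·w^2 + 25·w^3 + 44·u^2·w − 24·u·v^2 + 28·u^2·v − 194·u·v + 80·u^2 − 262·u − 8·u^3 + 96·v^2 + 328·v + 280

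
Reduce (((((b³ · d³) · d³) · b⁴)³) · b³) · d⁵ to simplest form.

(((((b³ · d³) · d³) · b⁴)³) · b³) · d⁵
= (((((b³ · d³) · d³)³) · ((b⁴)³)) · b³) · d⁵    [power of a product]
= (((((b³ · d³)³) · ((d³)³)) · ((b⁴)³)) · b³) · d⁵    [power of a product]
= ((((((b³)³) · ((d³)³)) · ((d³)³)) · ((b⁴)³)) · b³) · d⁵    [power of a product]
= ((((b⁹ · ((d³)³)) · ((d³)³)) · ((b⁴)³)) · b³) · d⁵    [power of a power]
= ((((b⁹ · d⁹) · ((d³)³)) · ((b⁴)³)) · b³) · d⁵    [power of a power]
= ((((b⁹ · d⁹) · d⁹) · ((b⁴)³)) · b³) · d⁵    [power of a power]
= ((((b⁹ · d⁹) · d⁹) · b¹²) · b³) · d⁵    [power of a power]
= b²⁴d²³    [product of powers]

b²⁴d²³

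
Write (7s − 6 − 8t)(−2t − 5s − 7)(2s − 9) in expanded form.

(7s − 6 − 8t)(−2t − 5s − 7)(2s − 9)
= (−14st − 35s² − 49s + 12t + 30s + 42 + 16t² + 40st + 56t)(2s − 9)    [distributive law]
= (26st − 35s² − 19s + 68t + 42 + 16t²)(2s − 9)    [combine like terms]
= 52s²t − 234st − 70s³ + 315s² − 38s² + 171s + 136st − 612t + 84s − 378 + 32st² − 144t²    [distributive law]
= 52s²t − 98st − 70s³ + 277s² + 255s − 612t − 378 + 32st² − 144t²    [combine like terms]

52s²t − 98st − 70s³ + 277s² + 255s − 612t − 378 + 32st² − 144t²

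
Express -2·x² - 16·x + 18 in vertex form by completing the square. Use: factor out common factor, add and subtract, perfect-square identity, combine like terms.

-2(x + 4)² + 50

-2·x² - 16·x + 18
= -2(x² + 8·x) + 18    [factor out -2 from the x-terms]
= -2(x² + 8·x + 16 - 16) + 18    [add and subtract 16 inside the bracket]
= -2(x + 4)² + 32 + 18    [perfect-square identity]
= -2(x + 4)² + 50    [combine constants]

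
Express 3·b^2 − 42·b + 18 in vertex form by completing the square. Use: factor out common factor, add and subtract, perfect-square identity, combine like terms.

3·b^2 − 42·b + 18
= 3(b^2 − 14·b) + 18    [factor out 3 from the b-terms]
= 3(b^2 − 14·b + 49 − 49) + 18    [add and subtract 49 inside the bracket]
= 3(b − 7)^2 − 147 + 18    [perfect-square identity]
= 3(b − 7)^2 − 129    [combine constants]

3(b − 7)^2 − 129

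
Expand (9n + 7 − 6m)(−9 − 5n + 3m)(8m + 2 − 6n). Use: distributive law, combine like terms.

(9n + 7 − 6m)(−9 − 5n + 3m)(8m + 2 − 6n)
= (−81n − 45n^2 + 27mn − 63 − 35n + 21m + 54m + 30mn − 18m^2)(8m + 2 − 6n)    [distributive law]
= (−116n − 45n^2 + 57mn − 63 + 75m − 18m^2)(8m + 2 − 6n)    [combine like terms]
= −928mn − 232n + 696n^2 − 360mn^2 − 90n^2 + 270n^3 + 456m^2n + 114mn − 342mn^2 − 504m − 126 + 378n + 600m^2 + 150m − 450mn − 144m^3 − 36m^2 + 108m^2n    [distributive law]
= −1264mn + 146n + 606n^2 − 702mn^2 + 270n^3 + 564m^2n − 354m − 126 + 564m^2 − 144m^3    [combine like terms]

−1264mn + 146n + 606n^2 − 702mn^2 + 270n^3 + 564m^2n − 354m − 126 + 564m^2 − 144m^3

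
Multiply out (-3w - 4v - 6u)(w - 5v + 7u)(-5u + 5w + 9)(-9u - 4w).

1380u²w² + 615uw³ + 60w⁴ + 1215uw² + 108w³ + 445u²vw - 315uvw² - 220vw³ - 963uvw - 396vw² - 165u³w + 3699u²w + 900u²v² - 500uv²w - 400v²w² - 1620uv² - 720v²w + 90u³v - 162u²v - 1890u⁴ + 3402u³

(-3w - 4v - 6u)(w - 5v + 7u)(-5u + 5w + 9)(-9u - 4w)
= (-3w² + 15vw - 21uw - 4vw + 20v² - 28uv - 6uw + 30uv - 42u²)(-5u + 5w + 9)(-9u - 4w)    [distributive law]
= (-3w² + 11vw - 27uw + 20v² + 2uv - 42u²)(-5u + 5w + 9)(-9u - 4w)    [combine like terms]
= (15uw² - 15w³ - 27w² - 55uvw + 55vw² + 99vw + 135u²w - 135uw² - 243uw - 100uv² + 100v²w + 180v² - 10u²v + 10uvw + 18uv + 210u³ - 210u²w - 378u²)(-9u - 4w)    [distributive law]
= (-120uw² - 15w³ - 27w² - 45uvw + 55vw² + 99vw - 75u²w - 243uw - 100uv² + 100v²w + 180v² - 10u²v + 18uv + 210u³ - 378u²)(-9u - 4w)    [combine like terms]
= 1080u²w² + 480uw³ + 135uw³ + 60w⁴ + 243uw² + 108w³ + 405u²vw + 180uvw² - 495uvw² - 220vw³ - 891uvw - 396vw² + 675u³w + 300u²w² + 2187u²w + 972uw² + 900u²v² + 400uv²w - 900uv²w - 400v²w² - 1620uv² - 720v²w + 90u³v + 40u²vw - 162u²v - 72uvw - 1890u⁴ - 840u³w + 3402u³ + 1512u²w    [distributive law]
= 1380u²w² + 615uw³ + 60w⁴ + 1215uw² + 108w³ + 445u²vw - 315uvw² - 220vw³ - 963uvw - 396vw² - 165u³w + 3699u²w + 900u²v² - 500uv²w - 400v²w² - 1620uv² - 720v²w + 90u³v - 162u²v - 1890u⁴ + 3402u³    [combine like terms]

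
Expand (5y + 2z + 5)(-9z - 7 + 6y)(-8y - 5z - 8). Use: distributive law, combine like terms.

114y^2z + 309yz^2 + 761yz - 200y^2 + 320y - 240y^3 + 90z^3 + 439z^2 + 647z + 280

(5y + 2z + 5)(-9z - 7 + 6y)(-8y - 5z - 8)
= (-45yz - 35y + 30y^2 - 18z^2 - 14z + 12yz - 45z - 35 + 30y)(-8y - 5z - 8)    [distributive law]
= (-33yz - 5y + 30y^2 - 18z^2 - 59z - 35)(-8y - 5z - 8)    [combine like terms]
= 264y^2z + 165yz^2 + 264yz + 40y^2 + 25yz + 40y - 240y^3 - 150y^2z - 240y^2 + 144yz^2 + 90z^3 + 144z^2 + 472yz + 295z^2 + 472z + 280y + 175z + 280    [distributive law]
= 114y^2z + 309yz^2 + 761yz - 200y^2 + 320y - 240y^3 + 90z^3 + 439z^2 + 647z + 280    [combine like terms]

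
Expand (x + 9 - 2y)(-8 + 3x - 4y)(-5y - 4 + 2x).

-95xy - 220x + 26x^2 - 35x^2y + 6x^3 + 66xy^2 + 440y + 288 + 68y^2 - 40y^3

(x + 9 - 2y)(-8 + 3x - 4y)(-5y - 4 + 2x)
= (-8x + 3x^2 - 4xy - 72 + 27x - 36y + 16y - 6xy + 8y^2)(-5y - 4 + 2x)    [distributive law]
= (19x + 3x^2 - 10xy - 72 - 20y + 8y^2)(-5y - 4 + 2x)    [combine like terms]
= -95xy - 76x + 38x^2 - 15x^2y - 12x^2 + 6x^3 + 50xy^2 + 40xy - 20x^2y + 360y + 288 - 144x + 100y^2 + 80y - 40xy - 40y^3 - 32y^2 + 16xy^2    [distributive law]
= -95xy - 220x + 26x^2 - 35x^2y + 6x^3 + 66xy^2 + 440y + 288 + 68y^2 - 40y^3    [combine like terms]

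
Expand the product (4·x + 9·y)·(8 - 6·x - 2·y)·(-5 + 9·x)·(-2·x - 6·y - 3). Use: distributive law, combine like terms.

-904·x² - 1194·x·y + 480·x - 168·x³ - 2690·x²·y + 432·x⁴ + 2412·x³·y - 5442·x·y² + 3672·x²·y² + 1890·y² + 1080·y - 540·y³ + 972·x·y³

(4·x + 9·y)·(8 - 6·x - 2·y)·(-5 + 9·x)·(-2·x - 6·y - 3)
= (32·x - 24·x² - 8·x·y + 72·y - 54·x·y - 18·y²)·(-5 + 9·x)·(-2·x - 6·y - 3)    [distributive law]
= (32·x - 24·x² - 62·x·y + 72·y - 18·y²)·(-5 + 9·x)·(-2·x - 6·y - 3)    [combine like terms]
= (-160·x + 288·x² + 120·x² - 216·x³ + 310·x·y - 558·x²·y - 360·y + 648·x·y + 90·y² - 162·x·y²)·(-2·x - 6·y - 3)    [distributive law]
= (-160·x + 408·x² - 216·x³ + 958·x·y - 558·x²·y - 360·y + 90·y² - 162·x·y²)·(-2·x - 6·y - 3)    [combine like terms]
= 320·x² + 960·x·y + 480·x - 816·x³ - 2448·x²·y - 1224·x² + 432·x⁴ + 1296·x³·y + 648·x³ - 1916·x²·y - 5748·x·y² - 2874·x·y + 1116·x³·y + 3348·x²·y² + 1674·x²·y + 720·x·y + 2160·y² + 1080·y - 180·x·y² - 540·y³ - 270·y² + 324·x²·y² + 972·x·y³ + 486·x·y²    [distributive law]
= -904·x² - 1194·x·y + 480·x - 168·x³ - 2690·x²·y + 432·x⁴ + 2412·x³·y - 5442·x·y² + 3672·x²·y² + 1890·y² + 1080·y - 540·y³ + 972·x·y³    [combine like terms]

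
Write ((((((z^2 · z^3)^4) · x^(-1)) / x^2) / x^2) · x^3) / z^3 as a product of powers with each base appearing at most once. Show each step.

x^(-2)·z^17

((((((z^2 · z^3)^4) · x^(-1)) / x^2) / x^2) · x^3) / z^3
= (((((((z^2)^4) · ((z^3)^4)) · x^(-1)) / x^2) / x^2) · x^3) / z^3    [power of a product]
= (((((z^8 · ((z^3)^4)) · x^(-1)) / x^2) / x^2) · x^3) / z^3    [power of a power]
= (((((z^8 · z^12) · x^(-1)) / x^2) / x^2) · x^3) / z^3    [power of a power]
= ((((z^20 · x^(-1)) / x^2) / x^2) · x^3) / z^3    [product of powers]
= x^(-2)·z^17    [quotient of powers; product of powers]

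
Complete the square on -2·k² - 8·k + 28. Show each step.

-2·k² - 8·k + 28
= -2(k² + 4·k) + 28    [factor out -2 from the k-terms]
= -2(k² + 4·k + 4 - 4) + 28    [add and subtract 4 inside the bracket]
= -2(k + 2)² + 8 + 28    [perfect-square identity]
= -2(k + 2)² + 36    [combine constants]

-2(k + 2)² + 36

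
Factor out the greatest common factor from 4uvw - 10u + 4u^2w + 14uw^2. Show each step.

4uvw - 10u + 4u^2w + 14uw^2
= 2(2uvw - 5u + 2u^2w + 7uw^2)    [factor out 2]
= 2u(2vw - 5 + 2uw + 7w^2)    [factor out u]

2u(2vw - 5 + 2uw + 7w^2)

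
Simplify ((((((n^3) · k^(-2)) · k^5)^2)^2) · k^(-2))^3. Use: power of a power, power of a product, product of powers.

((((((n^3) · k^(-2)) · k^5)^2)^2) · k^(-2))^3
= ((((((n^3) · k^(-2)) · k^5)^2)^2)^3) · ((k^(-2))^3)    [power of a product]
= (((((n^3) · k^(-2)) · k^5)^2)^6) · ((k^(-2))^3)    [power of a power]
= ((((n^3) · k^(-2)) · k^5)^12) · ((k^(-2))^3)    [power of a power]
= ((((n^3) · k^(-2))^12) · ((k^5)^12)) · ((k^(-2))^3)    [power of a product]
= ((((n^3)^12) · ((k^(-2))^12)) · ((k^5)^12)) · ((k^(-2))^3)    [power of a product]
= (((n^36) · ((k^(-2))^12)) · ((k^5)^12)) · ((k^(-2))^3)    [power of a power]
= ((n^36 · k^(-24)) · ((k^5)^12)) · ((k^(-2))^3)    [power of a power]
= ((n^36 · k^(-24)) · k^60) · ((k^(-2))^3)    [power of a power]
= ((n^36 · k^(-24)) · k^60) · k^(-6)    [power of a power]
= k^30n^36    [product of powers]

k^30n^36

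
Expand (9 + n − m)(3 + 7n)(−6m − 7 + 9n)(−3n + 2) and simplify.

−325mn − 282m + 129n − 378 + 1747n² + 912mn² − 1509n³ + 315mn³ − 189n⁴ + 30m²n + 36m² − 126m²n²

(9 + n − m)(3 + 7n)(−6m − 7 + 9n)(−3n + 2)
= (27 + 63n + 3n + 7n² − 3m − 7mn)(−6m − 7 + 9n)(−3n + 2)    [distributive law]
= (27 + 66n + 7n² − 3m − 7mn)(−6m − 7 + 9n)(−3n + 2)    [combine like terms]
= (−162m − 189 + 243n − 396mn − 462n + 594n² − 42mn² − 49n² + 63n³ + 18m² + 21m − 27mn + 42m²n + 49mn − 63mn²)(−3n + 2)    [distributive law]
= (−141m − 189 − 219n − 374mn + 545n² − 105mn² + 63n³ + 18m² + 42m²n)(−3n + 2)    [combine like terms]
= 423mn − 282m + 567n − 378 + 657n² − 438n + 1122mn² − 748mn − 1635n³ + 1090n² + 315mn³ − 210mn² − 189n⁴ + 126n³ − 54m²n + 36m² − 126m²n² + 84m²n    [distributive law]
= −325mn − 282m + 129n − 378 + 1747n² + 912mn² − 1509n³ + 315mn³ − 189n⁴ + 30m²n + 36m² − 126m²n²    [combine like terms]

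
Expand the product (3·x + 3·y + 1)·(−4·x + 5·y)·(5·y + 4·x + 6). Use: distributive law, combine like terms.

(3·x + 3·y + 1)·(−4·x + 5·y)·(5·y + 4·x + 6)
= (−12·x^2 + 15·x·y − 12·x·y + 15·y^2 − 4·x + 5·y)·(5·y + 4·x + 6)    [distributive law]
= (−12·x^2 + 3·x·y + 15·y^2 − 4·x + 5·y)·(5·y + 4·x + 6)    [combine like terms]
= −60·x^2·y − 48·x^3 − 72·x^2 + 15·x·y^2 + 12·x^2·y + 18·x·y + 75·y^3 + 60·x·y^2 + 90·y^2 − 20·x·y − 16·x^2 − 24·x + 25·y^2 + 20·x·y + 30·y    [distributive law]
= −48·x^2·y − 48·x^3 − 88·x^2 + 75·x·y^2 + 18·x·y + 75·y^3 + 115·y^2 − 24·x + 30·y    [combine like terms]

−48·x^2·y − 48·x^3 − 88·x^2 + 75·x·y^2 + 18·x·y + 75·y^3 + 115·y^2 − 24·x + 30·y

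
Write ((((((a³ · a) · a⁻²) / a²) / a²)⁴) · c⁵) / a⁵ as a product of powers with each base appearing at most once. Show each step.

((((((a³ · a) · a⁻²) / a²) / a²)⁴) · c⁵) / a⁵
= ((((((a³ · a) · a⁻²) / a²)⁴) / ((a²)⁴)) · c⁵) / a⁵    [power of a quotient]
= ((((((a³ · a) · a⁻²)⁴) / ((a²)⁴)) / ((a²)⁴)) · c⁵) / a⁵    [power of a quotient]
= ((((((a³ · a)⁴) · ((a⁻²)⁴)) / ((a²)⁴)) / ((a²)⁴)) · c⁵) / a⁵    [power of a product]
= (((((((a³)⁴) · (a⁴)) · ((a⁻²)⁴)) / ((a²)⁴)) / ((a²)⁴)) · c⁵) / a⁵    [power of a product]
= (((((a¹² · (a⁴)) · ((a⁻²)⁴)) / ((a²)⁴)) / ((a²)⁴)) · c⁵) / a⁵    [power of a power]
= ((((a¹⁶ · ((a⁻²)⁴)) / ((a²)⁴)) / ((a²)⁴)) · c⁵) / a⁵    [product of powers]
= ((((a¹⁶ · a⁻⁸) / ((a²)⁴)) / ((a²)⁴)) · c⁵) / a⁵    [power of a power]
= (((a⁸ / ((a²)⁴)) / ((a²)⁴)) · c⁵) / a⁵    [product of powers]
= (((a⁸ / a⁸) / ((a²)⁴)) · c⁵) / a⁵    [power of a power]
= ((a⁰ / ((a²)⁴)) · c⁵) / a⁵    [quotient of powers]
= ((a⁰ / a⁸) · c⁵) / a⁵    [power of a power]
= (a⁻⁸ · c⁵) / a⁵    [quotient of powers]
= a⁻¹³c⁵    [quotient of powers]

a⁻¹³c⁵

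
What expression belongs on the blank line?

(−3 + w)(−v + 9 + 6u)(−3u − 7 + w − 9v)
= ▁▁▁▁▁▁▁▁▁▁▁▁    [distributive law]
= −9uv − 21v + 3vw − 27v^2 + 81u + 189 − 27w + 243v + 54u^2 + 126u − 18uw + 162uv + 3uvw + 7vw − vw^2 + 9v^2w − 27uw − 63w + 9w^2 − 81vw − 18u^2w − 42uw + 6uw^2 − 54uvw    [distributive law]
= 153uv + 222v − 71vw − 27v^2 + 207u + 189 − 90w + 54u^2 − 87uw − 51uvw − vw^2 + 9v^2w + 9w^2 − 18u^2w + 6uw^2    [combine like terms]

After distributive law, the bracketed line is:

(3v − 27 − 18u − vw + 9w + 6uw)(−3u − 7 + w − 9v)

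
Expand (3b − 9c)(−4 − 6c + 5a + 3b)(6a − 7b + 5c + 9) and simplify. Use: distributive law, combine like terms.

(3b − 9c)(−4 − 6c + 5a + 3b)(6a − 7b + 5c + 9)
= (−12b − 18bc + 15ab + 9b^2 + 36c + 54c^2 − 45ac − 27bc)(6a − 7b + 5c + 9)    [distributive law]
= (−12b − 45bc + 15ab + 9b^2 + 36c + 54c^2 − 45ac)(6a − 7b + 5c + 9)    [combine like terms]
= −72ab + 84b^2 − 60bc − 108b − 270abc + 315b^2c − 225bc^2 − 405bc + 90a^2b − 105ab^2 + 75abc + 135ab + 54ab^2 − 63b^3 + 45b^2c + 81b^2 + 216ac − 252bc + 180c^2 + 324c + 324ac^2 − 378bc^2 + 270c^3 + 486c^2 − 270a^2c + 315abc − 225ac^2 − 405ac    [distributive law]
= 63ab + 165b^2 − 717bc − 108b + 120abc + 360b^2c − 603bc^2 + 90a^2b − 51ab^2 − 63b^3 − 189ac + 666c^2 + 324c + 99ac^2 + 270c^3 − 270a^2c    [combine like terms]

63ab + 165b^2 − 717bc − 108b + 120abc + 360b^2c − 603bc^2 + 90a^2b − 51ab^2 − 63b^3 − 189ac + 666c^2 + 324c + 99ac^2 + 270c^3 − 270a^2c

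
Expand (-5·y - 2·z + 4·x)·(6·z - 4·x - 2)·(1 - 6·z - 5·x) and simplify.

-90·y·z + 180·y·z^2 + 30·x·y·z - 30·x·y - 100·x^2·y + 10·y - 36·z^2 + 72·z^3 - 132·x·z^2 + 60·x·z - 64·x^2·z + 4·z + 24·x^2 + 80·x^3 - 8·x

(-5·y - 2·z + 4·x)·(6·z - 4·x - 2)·(1 - 6·z - 5·x)
= (-30·y·z + 20·x·y + 10·y - 12·z^2 + 8·x·z + 4·z + 24·x·z - 16·x^2 - 8·x)·(1 - 6·z - 5·x)    [distributive law]
= (-30·y·z + 20·x·y + 10·y - 12·z^2 + 32·x·z + 4·z - 16·x^2 - 8·x)·(1 - 6·z - 5·x)    [combine like terms]
= -30·y·z + 180·y·z^2 + 150·x·y·z + 20·x·y - 120·x·y·z - 100·x^2·y + 10·y - 60·y·z - 50·x·y - 12·z^2 + 72·z^3 + 60·x·z^2 + 32·x·z - 192·x·z^2 - 160·x^2·z + 4·z - 24·z^2 - 20·x·z - 16·x^2 + 96·x^2·z + 80·x^3 - 8·x + 48·x·z + 40·x^2    [distributive law]
= -90·y·z + 180·y·z^2 + 30·x·y·z - 30·x·y - 100·x^2·y + 10·y - 36·z^2 + 72·z^3 - 132·x·z^2 + 60·x·z - 64·x^2·z + 4·z + 24·x^2 + 80·x^3 - 8·x    [combine like terms]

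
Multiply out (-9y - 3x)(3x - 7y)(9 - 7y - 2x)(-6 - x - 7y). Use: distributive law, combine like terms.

(-9y - 3x)(3x - 7y)(9 - 7y - 2x)(-6 - x - 7y)
= (-27xy + 63y^2 - 9x^2 + 21xy)(9 - 7y - 2x)(-6 - x - 7y)    [distributive law]
= (-6xy + 63y^2 - 9x^2)(9 - 7y - 2x)(-6 - x - 7y)    [combine like terms]
= (-54xy + 42xy^2 + 12x^2y + 567y^2 - 441y^3 - 126xy^2 - 81x^2 + 63x^2y + 18x^3)(-6 - x - 7y)    [distributive law]
= (-54xy - 84xy^2 + 75x^2y + 567y^2 - 441y^3 - 81x^2 + 18x^3)(-6 - x - 7y)    [combine like terms]
= 324xy + 54x^2y + 378xy^2 + 504xy^2 + 84x^2y^2 + 588xy^3 - 450x^2y - 75x^3y - 525x^2y^2 - 3402y^2 - 567xy^2 - 3969y^3 + 2646y^3 + 441xy^3 + 3087y^4 + 486x^2 + 81x^3 + 567x^2y - 108x^3 - 18x^4 - 126x^3y    [distributive law]
= 324xy + 171x^2y + 315xy^2 - 441x^2y^2 + 1029xy^3 - 201x^3y - 3402y^2 - 1323y^3 + 3087y^4 + 486x^2 - 27x^3 - 18x^4    [combine like terms]

324xy + 171x^2y + 315xy^2 - 441x^2y^2 + 1029xy^3 - 201x^3y - 3402y^2 - 1323y^3 + 3087y^4 + 486x^2 - 27x^3 - 18x^4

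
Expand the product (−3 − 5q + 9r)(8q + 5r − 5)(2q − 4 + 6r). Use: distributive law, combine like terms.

162q^2 + 26q − 302qr + 330r − 540r^2 − 60 − 80q^3 − 146q^2r + 372qr^2 + 270r^3

(−3 − 5q + 9r)(8q + 5r − 5)(2q − 4 + 6r)
= (−24q − 15r + 15 − 40q^2 − 25qr + 25q + 72qr + 45r^2 − 45r)(2q − 4 + 6r)    [distributive law]
= (q − 60r + 15 − 40q^2 + 47qr + 45r^2)(2q − 4 + 6r)    [combine like terms]
= 2q^2 − 4q + 6qr − 120qr + 240r − 360r^2 + 30q − 60 + 90r − 80q^3 + 160q^2 − 240q^2r + 94q^2r − 188qr + 282qr^2 + 90qr^2 − 180r^2 + 270r^3    [distributive law]
= 162q^2 + 26q − 302qr + 330r − 540r^2 − 60 − 80q^3 − 146q^2r + 372qr^2 + 270r^3    [combine like terms]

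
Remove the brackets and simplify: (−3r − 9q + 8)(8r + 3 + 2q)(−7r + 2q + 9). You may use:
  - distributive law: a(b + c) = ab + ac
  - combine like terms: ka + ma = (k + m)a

(−3r − 9q + 8)(8r + 3 + 2q)(−7r + 2q + 9)
= (−24r² − 9r − 6qr − 72qr − 27q − 18q² + 64r + 24 + 16q)(−7r + 2q + 9)    [distributive law]
= (−24r² + 55r − 78qr − 11q − 18q² + 24)(−7r + 2q + 9)    [combine like terms]
= 168r³ − 48qr² − 216r² − 385r² + 110qr + 495r + 546qr² − 156q²r − 702qr + 77qr − 22q² − 99q + 126q²r − 36q³ − 162q² − 168r + 48q + 216    [distributive law]
= 168r³ + 498qr² − 601r² − 515qr + 327r − 30q²r − 184q² − 51q − 36q³ + 216    [combine like terms]

168r³ + 498qr² − 601r² − 515qr + 327r − 30q²r − 184q² − 51q − 36q³ + 216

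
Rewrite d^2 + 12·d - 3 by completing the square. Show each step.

(d + 6)^2 - 39

d^2 + 12·d - 3
= d^2 + 12·d + 36 - 36 - 3    [add and subtract 36]
= (d + 6)^2 - 36 - 3    [perfect-square identity]
= (d + 6)^2 - 39    [combine constants]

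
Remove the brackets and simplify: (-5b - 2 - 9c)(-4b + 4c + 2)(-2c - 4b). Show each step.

-104b^2c - 80b^3 + 112bc^2 + 108bc + 8b^2 + 52c^2 + 8c + 16b + 72c^3

(-5b - 2 - 9c)(-4b + 4c + 2)(-2c - 4b)
= (20b^2 - 20bc - 10b + 8b - 8c - 4 + 36bc - 36c^2 - 18c)(-2c - 4b)    [distributive law]
= (20b^2 + 16bc - 2b - 26c - 4 - 36c^2)(-2c - 4b)    [combine like terms]
= -40b^2c - 80b^3 - 32bc^2 - 64b^2c + 4bc + 8b^2 + 52c^2 + 104bc + 8c + 16b + 72c^3 + 144bc^2    [distributive law]
= -104b^2c - 80b^3 + 112bc^2 + 108bc + 8b^2 + 52c^2 + 8c + 16b + 72c^3    [combine like terms]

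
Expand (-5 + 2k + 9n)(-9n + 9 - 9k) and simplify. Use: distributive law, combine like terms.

126n - 45 + 63k - 99kn - 18k^2 - 81n^2

(-5 + 2k + 9n)(-9n + 9 - 9k)
= 45n - 45 + 45k - 18kn + 18k - 18k^2 - 81n^2 + 81n - 81kn    [distributive law]
= 126n - 45 + 63k - 99kn - 18k^2 - 81n^2    [combine like terms]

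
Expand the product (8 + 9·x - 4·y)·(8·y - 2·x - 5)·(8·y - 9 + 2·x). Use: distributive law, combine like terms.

(8 + 9·x - 4·y)·(8·y - 2·x - 5)·(8·y - 9 + 2·x)
= (64·y - 16·x - 40 + 72·x·y - 18·x² - 45·x - 32·y² + 8·x·y + 20·y)·(8·y - 9 + 2·x)    [distributive law]
= (84·y - 61·x - 40 + 80·x·y - 18·x² - 32·y²)·(8·y - 9 + 2·x)    [combine like terms]
= 672·y² - 756·y + 168·x·y - 488·x·y + 549·x - 122·x² - 320·y + 360 - 80·x + 640·x·y² - 720·x·y + 160·x²·y - 144·x²·y + 162·x² - 36·x³ - 256·y³ + 288·y² - 64·x·y²    [distributive law]
= 960·y² - 1076·y - 1040·x·y + 469·x + 40·x² + 360 + 576·x·y² + 16·x²·y - 36·x³ - 256·y³    [combine like terms]

960·y² - 1076·y - 1040·x·y + 469·x + 40·x² + 360 + 576·x·y² + 16·x²·y - 36·x³ - 256·y³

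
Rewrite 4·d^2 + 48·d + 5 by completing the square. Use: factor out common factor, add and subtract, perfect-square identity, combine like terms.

4·d^2 + 48·d + 5
= 4(d^2 + 12·d) + 5    [factor out 4 from the d-terms]
= 4(d^2 + 12·d + 36 − 36) + 5    [add and subtract 36 inside the bracket]
= 4(d + 6)^2 − 144 + 5    [perfect-square identity]
= 4(d + 6)^2 − 139    [combine constants]

4(d + 6)^2 − 139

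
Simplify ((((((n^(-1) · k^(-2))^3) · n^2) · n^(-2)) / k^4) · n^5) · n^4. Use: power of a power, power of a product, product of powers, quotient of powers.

((((((n^(-1) · k^(-2))^3) · n^2) · n^(-2)) / k^4) · n^5) · n^4
= (((((((n^(-1))^3) · ((k^(-2))^3)) · n^2) · n^(-2)) / k^4) · n^5) · n^4    [power of a product]
= (((((n^(-3) · ((k^(-2))^3)) · n^2) · n^(-2)) / k^4) · n^5) · n^4    [power of a power]
= (((((n^(-3) · k^(-6)) · n^2) · n^(-2)) / k^4) · n^5) · n^4    [power of a power]
= k^(-10)n^6    [quotient of powers; product of powers]

k^(-10)n^6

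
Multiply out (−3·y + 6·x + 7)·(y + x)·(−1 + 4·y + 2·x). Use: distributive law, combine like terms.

(−3·y + 6·x + 7)·(y + x)·(−1 + 4·y + 2·x)
= (−3·y² − 3·x·y + 6·x·y + 6·x² + 7·y + 7·x)·(−1 + 4·y + 2·x)    [distributive law]
= (−3·y² + 3·x·y + 6·x² + 7·y + 7·x)·(−1 + 4·y + 2·x)    [combine like terms]
= 3·y² − 12·y³ − 6·x·y² − 3·x·y + 12·x·y² + 6·x²·y − 6·x² + 24·x²·y + 12·x³ − 7·y + 28·y² + 14·x·y − 7·x + 28·x·y + 14·x²    [distributive law]
= 31·y² − 12·y³ + 6·x·y² + 39·x·y + 30·x²·y + 8·x² + 12·x³ − 7·y − 7·x    [combine like terms]

31·y² − 12·y³ + 6·x·y² + 39·x·y + 30·x²·y + 8·x² + 12·x³ − 7·y − 7·x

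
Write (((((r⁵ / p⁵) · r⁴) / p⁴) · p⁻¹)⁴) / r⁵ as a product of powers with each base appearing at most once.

p⁻⁴⁰r³¹

(((((r⁵ / p⁵) · r⁴) / p⁴) · p⁻¹)⁴) / r⁵
= (((((r⁵ / p⁵) · r⁴) / p⁴)⁴) · ((p⁻¹)⁴)) / r⁵    [power of a product]
= (((((r⁵ / p⁵) · r⁴)⁴) / ((p⁴)⁴)) · ((p⁻¹)⁴)) / r⁵    [power of a quotient]
= (((((r⁵ / p⁵)⁴) · ((r⁴)⁴)) / ((p⁴)⁴)) · ((p⁻¹)⁴)) / r⁵    [power of a product]
= ((((((r⁵)⁴) / ((p⁵)⁴)) · ((r⁴)⁴)) / ((p⁴)⁴)) · ((p⁻¹)⁴)) / r⁵    [power of a quotient]
= ((((r²⁰ / ((p⁵)⁴)) · ((r⁴)⁴)) / ((p⁴)⁴)) · ((p⁻¹)⁴)) / r⁵    [power of a power]
= ((((r²⁰ / p²⁰) · ((r⁴)⁴)) / ((p⁴)⁴)) · ((p⁻¹)⁴)) / r⁵    [power of a power]
= ((((r²⁰ / p²⁰) · r¹⁶) / ((p⁴)⁴)) · ((p⁻¹)⁴)) / r⁵    [power of a power]
= ((((r²⁰ / p²⁰) · r¹⁶) / p¹⁶) · ((p⁻¹)⁴)) / r⁵    [power of a power]
= ((((r²⁰ / p²⁰) · r¹⁶) / p¹⁶) · p⁻⁴) / r⁵    [power of a power]
= p⁻⁴⁰r³¹    [quotient of powers; product of powers]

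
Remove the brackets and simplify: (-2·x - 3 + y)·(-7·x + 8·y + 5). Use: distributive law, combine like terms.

(-2·x - 3 + y)·(-7·x + 8·y + 5)
= 14·x^2 - 16·x·y - 10·x + 21·x - 24·y - 15 - 7·x·y + 8·y^2 + 5·y    [distributive law]
= 14·x^2 - 23·x·y + 11·x - 19·y - 15 + 8·y^2    [combine like terms]

14·x^2 - 23·x·y + 11·x - 19·y - 15 + 8·y^2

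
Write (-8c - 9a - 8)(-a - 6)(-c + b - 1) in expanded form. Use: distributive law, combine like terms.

(-8c - 9a - 8)(-a - 6)(-c + b - 1)
= (8ac + 48c + 9a² + 54a + 8a + 48)(-c + b - 1)    [distributive law]
= (8ac + 48c + 9a² + 62a + 48)(-c + b - 1)    [combine like terms]
= -8ac² + 8abc - 8ac - 48c² + 48bc - 48c - 9a²c + 9a²b - 9a² - 62ac + 62ab - 62a - 48c + 48b - 48    [distributive law]
= -8ac² + 8abc - 70ac - 48c² + 48bc - 96c - 9a²c + 9a²b - 9a² + 62ab - 62a + 48b - 48    [combine like terms]

-8ac² + 8abc - 70ac - 48c² + 48bc - 96c - 9a²c + 9a²b - 9a² + 62ab - 62a + 48b - 48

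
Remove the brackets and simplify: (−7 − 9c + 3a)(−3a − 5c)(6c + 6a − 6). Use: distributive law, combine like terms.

(−7 − 9c + 3a)(−3a − 5c)(6c + 6a − 6)
= (21a + 35c + 27ac + 45c² − 9a² − 15ac)(6c + 6a − 6)    [distributive law]
= (21a + 35c + 12ac + 45c² − 9a²)(6c + 6a − 6)    [combine like terms]
= 126ac + 126a² − 126a + 210c² + 210ac − 210c + 72ac² + 72a²c − 72ac + 270c³ + 270ac² − 270c² − 54a²c − 54a³ + 54a²    [distributive law]
= 264ac + 180a² − 126a − 60c² − 210c + 342ac² + 18a²c + 270c³ − 54a³    [combine like terms]

264ac + 180a² − 126a − 60c² − 210c + 342ac² + 18a²c + 270c³ − 54a³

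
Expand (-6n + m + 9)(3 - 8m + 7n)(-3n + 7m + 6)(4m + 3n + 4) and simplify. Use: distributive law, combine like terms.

(-6n + m + 9)(3 - 8m + 7n)(-3n + 7m + 6)(4m + 3n + 4)
= (-18n + 48mn - 42n² + 3m - 8m² + 7mn + 27 - 72m + 63n)(-3n + 7m + 6)(4m + 3n + 4)    [distributive law]
= (45n + 55mn - 42n² - 69m - 8m² + 27)(-3n + 7m + 6)(4m + 3n + 4)    [combine like terms]
= (-135n² + 315mn + 270n - 165mn² + 385m²n + 330mn + 126n³ - 294mn² - 252n² + 207mn - 483m² - 414m + 24m²n - 56m³ - 48m² - 81n + 189m + 162)(4m + 3n + 4)    [distributive law]
= (-387n² + 852mn + 189n - 459mn² + 409m²n + 126n³ - 531m² - 225m - 56m³ + 162)(4m + 3n + 4)    [combine like terms]
= -1548mn² - 1161n³ - 1548n² + 3408m²n + 2556mn² + 3408mn + 756mn + 567n² + 756n - 1836m²n² - 1377mn³ - 1836mn² + 1636m³n + 1227m²n² + 1636m²n + 504mn³ + 378n⁴ + 504n³ - 2124m³ - 1593m²n - 2124m² - 900m² - 675mn - 900m - 224m⁴ - 168m³n - 224m³ + 648m + 486n + 648    [distributive law]
= -828mn² - 657n³ - 981n² + 3451m²n + 3489mn + 1242n - 609m²n² - 873mn³ + 1468m³n + 378n⁴ - 2348m³ - 3024m² - 252m - 224m⁴ + 648    [combine like terms]

-828mn² - 657n³ - 981n² + 3451m²n + 3489mn + 1242n - 609m²n² - 873mn³ + 1468m³n + 378n⁴ - 2348m³ - 3024m² - 252m - 224m⁴ + 648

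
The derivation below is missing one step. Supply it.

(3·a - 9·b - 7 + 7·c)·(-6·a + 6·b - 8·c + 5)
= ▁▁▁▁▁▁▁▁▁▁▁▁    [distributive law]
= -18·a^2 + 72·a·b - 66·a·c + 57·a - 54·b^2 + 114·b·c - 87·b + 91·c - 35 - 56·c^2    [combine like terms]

After distributive law, the bracketed line is:

-18·a^2 + 18·a·b - 24·a·c + 15·a + 54·a·b - 54·b^2 + 72·b·c - 45·b + 42·a - 42·b + 56·c - 35 - 42·a·c + 42·b·c - 56·c^2 + 35·c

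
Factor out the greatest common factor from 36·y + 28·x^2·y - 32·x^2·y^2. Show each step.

36·y + 28·x^2·y - 32·x^2·y^2
= 4(9·y + 7·x^2·y - 8·x^2·y^2)    [factor out 4]
= 4·y(9 + 7·x^2 - 8·x^2·y)    [factor out y]

4·y(9 + 7·x^2 - 8·x^2·y)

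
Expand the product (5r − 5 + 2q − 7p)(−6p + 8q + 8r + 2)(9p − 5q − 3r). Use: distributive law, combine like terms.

(5r − 5 + 2q − 7p)(−6p + 8q + 8r + 2)(9p − 5q − 3r)
= (−30pr + 40qr + 40r² + 10r + 30p − 40q − 40r − 10 − 12pq + 16q² + 16qr + 4q + 42p² − 56pq − 56pr − 14p)(9p − 5q − 3r)    [distributive law]
= (−86pr + 56qr + 40r² − 30r + 16p − 36q − 10 − 68pq + 16q² + 42p²)(9p − 5q − 3r)    [combine like terms]
= −774p²r + 430pqr + 258pr² + 504pqr − 280q²r − 168qr² + 360pr² − 200qr² − 120r³ − 270pr + 150qr + 90r² + 144p² − 80pq − 48pr − 324pq + 180q² + 108qr − 90p + 50q + 30r − 612p²q + 340pq² + 204pqr + 144pq² − 80q³ − 48q²r + 378p³ − 210p²q − 126p²r    [distributive law]
= −900p²r + 1138pqr + 618pr² − 328q²r − 368qr² − 120r³ − 318pr + 258qr + 90r² + 144p² − 404pq + 180q² − 90p + 50q + 30r − 822p²q + 484pq² − 80q³ + 378p³    [combine like terms]

−900p²r + 1138pqr + 618pr² − 328q²r − 368qr² − 120r³ − 318pr + 258qr + 90r² + 144p² − 404pq + 180q² − 90p + 50q + 30r − 822p²q + 484pq² − 80q³ + 378p³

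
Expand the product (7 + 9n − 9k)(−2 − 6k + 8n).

(7 + 9n − 9k)(−2 − 6k + 8n)
= −14 − 42k + 56n − 18n − 54kn + 72n^2 + 18k + 54k^2 − 72kn    [distributive law]
= −14 − 24k + 38n − 126kn + 72n^2 + 54k^2    [combine like terms]

−14 − 24k + 38n − 126kn + 72n^2 + 54k^2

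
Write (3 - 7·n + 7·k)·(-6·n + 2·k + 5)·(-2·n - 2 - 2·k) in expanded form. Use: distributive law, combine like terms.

22·n^2 + 76·n + 136·k·n - 112·k - 110·k^2 - 30 - 84·n^3 + 28·k·n^2 + 84·k^2·n - 28·k^3

(3 - 7·n + 7·k)·(-6·n + 2·k + 5)·(-2·n - 2 - 2·k)
= (-18·n + 6·k + 15 + 42·n^2 - 14·k·n - 35·n - 42·k·n + 14·k^2 + 35·k)·(-2·n - 2 - 2·k)    [distributive law]
= (-53·n + 41·k + 15 + 42·n^2 - 56·k·n + 14·k^2)·(-2·n - 2 - 2·k)    [combine like terms]
= 106·n^2 + 106·n + 106·k·n - 82·k·n - 82·k - 82·k^2 - 30·n - 30 - 30·k - 84·n^3 - 84·n^2 - 84·k·n^2 + 112·k·n^2 + 112·k·n + 112·k^2·n - 28·k^2·n - 28·k^2 - 28·k^3    [distributive law]
= 22·n^2 + 76·n + 136·k·n - 112·k - 110·k^2 - 30 - 84·n^3 + 28·k·n^2 + 84·k^2·n - 28·k^3    [combine like terms]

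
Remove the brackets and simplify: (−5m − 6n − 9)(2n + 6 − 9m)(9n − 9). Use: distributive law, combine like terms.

396mn² + 63mn − 459m + 405m²n − 405m² − 108n³ − 378n² + 486

(−5m − 6n − 9)(2n + 6 − 9m)(9n − 9)
= (−10mn − 30m + 45m² − 12n² − 36n + 54mn − 18n − 54 + 81m)(9n − 9)    [distributive law]
= (44mn + 51m + 45m² − 12n² − 54n − 54)(9n − 9)    [combine like terms]
= 396mn² − 396mn + 459mn − 459m + 405m²n − 405m² − 108n³ + 108n² − 486n² + 486n − 486n + 486    [distributive law]
= 396mn² + 63mn − 459m + 405m²n − 405m² − 108n³ − 378n² + 486    [combine like terms]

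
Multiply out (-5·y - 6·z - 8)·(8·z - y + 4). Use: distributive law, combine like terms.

-34·y·z + 5·y^2 - 12·y - 48·z^2 - 88·z - 32

(-5·y - 6·z - 8)·(8·z - y + 4)
= -40·y·z + 5·y^2 - 20·y - 48·z^2 + 6·y·z - 24·z - 64·z + 8·y - 32    [distributive law]
= -34·y·z + 5·y^2 - 12·y - 48·z^2 - 88·z - 32    [combine like terms]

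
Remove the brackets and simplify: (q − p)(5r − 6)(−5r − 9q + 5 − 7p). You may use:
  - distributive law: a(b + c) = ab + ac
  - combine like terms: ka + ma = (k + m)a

(q − p)(5r − 6)(−5r − 9q + 5 − 7p)
= (5qr − 6q − 5pr + 6p)(−5r − 9q + 5 − 7p)    [distributive law]
= −25qr^2 − 45q^2r + 25qr − 35pqr + 30qr + 54q^2 − 30q + 42pq + 25pr^2 + 45pqr − 25pr + 35p^2r − 30pr − 54pq + 30p − 42p^2    [distributive law]
= −25qr^2 − 45q^2r + 55qr + 10pqr + 54q^2 − 30q − 12pq + 25pr^2 − 55pr + 35p^2r + 30p − 42p^2    [combine like terms]

−25qr^2 − 45q^2r + 55qr + 10pqr + 54q^2 − 30q − 12pq + 25pr^2 − 55pr + 35p^2r + 30p − 42p^2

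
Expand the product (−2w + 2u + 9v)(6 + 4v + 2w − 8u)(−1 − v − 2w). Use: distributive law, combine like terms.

12w − 106vw + 28w^2 − 82v^2w − 16vw^2 + 8w^3 − 44uw + 108uvw − 40uw^2 − 12u + 52uv + 64uv^2 + 16u^2 + 16u^2v + 32u^2w − 54v − 90v^2 − 36v^3

(−2w + 2u + 9v)(6 + 4v + 2w − 8u)(−1 − v − 2w)
= (−12w − 8vw − 4w^2 + 16uw + 12u + 8uv + 4uw − 16u^2 + 54v + 36v^2 + 18vw − 72uv)(−1 − v − 2w)    [distributive law]
= (−12w + 10vw − 4w^2 + 20uw + 12u − 64uv − 16u^2 + 54v + 36v^2)(−1 − v − 2w)    [combine like terms]
= 12w + 12vw + 24w^2 − 10vw − 10v^2w − 20vw^2 + 4w^2 + 4vw^2 + 8w^3 − 20uw − 20uvw − 40uw^2 − 12u − 12uv − 24uw + 64uv + 64uv^2 + 128uvw + 16u^2 + 16u^2v + 32u^2w − 54v − 54v^2 − 108vw − 36v^2 − 36v^3 − 72v^2w    [distributive law]
= 12w − 106vw + 28w^2 − 82v^2w − 16vw^2 + 8w^3 − 44uw + 108uvw − 40uw^2 − 12u + 52uv + 64uv^2 + 16u^2 + 16u^2v + 32u^2w − 54v − 90v^2 − 36v^3    [combine like terms]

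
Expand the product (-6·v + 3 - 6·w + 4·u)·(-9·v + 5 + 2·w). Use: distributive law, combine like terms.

54·v^2 - 57·v + 42·v·w + 15 - 24·w - 12·w^2 - 36·u·v + 20·u + 8·u·w

(-6·v + 3 - 6·w + 4·u)·(-9·v + 5 + 2·w)
= 54·v^2 - 30·v - 12·v·w - 27·v + 15 + 6·w + 54·v·w - 30·w - 12·w^2 - 36·u·v + 20·u + 8·u·w    [distributive law]
= 54·v^2 - 57·v + 42·v·w + 15 - 24·w - 12·w^2 - 36·u·v + 20·u + 8·u·w    [combine like terms]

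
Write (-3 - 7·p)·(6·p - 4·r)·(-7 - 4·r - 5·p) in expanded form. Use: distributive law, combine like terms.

(-3 - 7·p)·(6·p - 4·r)·(-7 - 4·r - 5·p)
= (-18·p + 12·r - 42·p^2 + 28·p·r)·(-7 - 4·r - 5·p)    [distributive law]
= 126·p + 72·p·r + 90·p^2 - 84·r - 48·r^2 - 60·p·r + 294·p^2 + 168·p^2·r + 210·p^3 - 196·p·r - 112·p·r^2 - 140·p^2·r    [distributive law]
= 126·p - 184·p·r + 384·p^2 - 84·r - 48·r^2 + 28·p^2·r + 210·p^3 - 112·p·r^2    [combine like terms]

126·p - 184·p·r + 384·p^2 - 84·r - 48·r^2 + 28·p^2·r + 210·p^3 - 112·p·r^2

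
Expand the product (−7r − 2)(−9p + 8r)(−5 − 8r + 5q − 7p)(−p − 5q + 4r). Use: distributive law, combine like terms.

(−7r − 2)(−9p + 8r)(−5 − 8r + 5q − 7p)(−p − 5q + 4r)
= (63pr − 56r^2 + 18p − 16r)(−5 − 8r + 5q − 7p)(−p − 5q + 4r)    [distributive law]
= (−315pr − 504pr^2 + 315pqr − 441p^2r + 280r^2 + 448r^3 − 280qr^2 + 392pr^2 − 90p − 144pr + 90pq − 126p^2 + 80r + 128r^2 − 80qr + 112pr)(−p − 5q + 4r)    [distributive law]
= (−347pr − 112pr^2 + 315pqr − 441p^2r + 408r^2 + 448r^3 − 280qr^2 − 90p + 90pq − 126p^2 + 80r − 80qr)(−p − 5q + 4r)    [combine like terms]
= 347p^2r + 1735pqr − 1388pr^2 + 112p^2r^2 + 560pqr^2 − 448pr^3 − 315p^2qr − 1575pq^2r + 1260pqr^2 + 441p^3r + 2205p^2qr − 1764p^2r^2 − 408pr^2 − 2040qr^2 + 1632r^3 − 448pr^3 − 2240qr^3 + 1792r^4 + 280pqr^2 + 1400q^2r^2 − 1120qr^3 + 90p^2 + 450pq − 360pr − 90p^2q − 450pq^2 + 360pqr + 126p^3 + 630p^2q − 504p^2r − 80pr − 400qr + 320r^2 + 80pqr + 400q^2r − 320qr^2    [distributive law]
= −157p^2r + 2175pqr − 1796pr^2 − 1652p^2r^2 + 2100pqr^2 − 896pr^3 + 1890p^2qr − 1575pq^2r + 441p^3r − 2360qr^2 + 1632r^3 − 3360qr^3 + 1792r^4 + 1400q^2r^2 + 90p^2 + 450pq − 440pr + 540p^2q − 450pq^2 + 126p^3 − 400qr + 320r^2 + 400q^2r    [combine like terms]

−157p^2r + 2175pqr − 1796pr^2 − 1652p^2r^2 + 2100pqr^2 − 896pr^3 + 1890p^2qr − 1575pq^2r + 441p^3r − 2360qr^2 + 1632r^3 − 3360qr^3 + 1792r^4 + 1400q^2r^2 + 90p^2 + 450pq − 440pr + 540p^2q − 450pq^2 + 126p^3 − 400qr + 320r^2 + 400q^2r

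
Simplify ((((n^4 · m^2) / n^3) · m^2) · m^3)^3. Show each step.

((((n^4 · m^2) / n^3) · m^2) · m^3)^3
= ((((n^4 · m^2) / n^3) · m^2)^3) · ((m^3)^3)    [power of a product]
= ((((n^4 · m^2) / n^3)^3) · ((m^2)^3)) · ((m^3)^3)    [power of a product]
= ((((n^4 · m^2)^3) / ((n^3)^3)) · ((m^2)^3)) · ((m^3)^3)    [power of a quotient]
= (((((n^4)^3) · ((m^2)^3)) / ((n^3)^3)) · ((m^2)^3)) · ((m^3)^3)    [power of a product]
= (((n^12 · ((m^2)^3)) / ((n^3)^3)) · ((m^2)^3)) · ((m^3)^3)    [power of a power]
= (((n^12 · m^6) / ((n^3)^3)) · ((m^2)^3)) · ((m^3)^3)    [power of a power]
= (((n^12 · m^6) / n^9) · ((m^2)^3)) · ((m^3)^3)    [power of a power]
= (((n^12 · m^6) / n^9) · m^6) · ((m^3)^3)    [power of a power]
= (((n^12 · m^6) / n^9) · m^6) · m^9    [power of a power]
= m^21n^3    [quotient of powers; product of powers]

m^21n^3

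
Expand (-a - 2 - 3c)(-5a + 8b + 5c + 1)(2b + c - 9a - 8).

82a²b - 85a²c - 45a³ - 121a² - 16ab² + 228abc + 226ab + 145ac² + 46ac - 54a - 32b² + 150bc + 124b + 107c² + 102c + 16 - 48b²c - 54bc² - 15c³

(-a - 2 - 3c)(-5a + 8b + 5c + 1)(2b + c - 9a - 8)
= (5a² - 8ab - 5ac - a + 10a - 16b - 10c - 2 + 15ac - 24bc - 15c² - 3c)(2b + c - 9a - 8)    [distributive law]
= (5a² - 8ab + 10ac + 9a - 16b - 13c - 2 - 24bc - 15c²)(2b + c - 9a - 8)    [combine like terms]
= 10a²b + 5a²c - 45a³ - 40a² - 16ab² - 8abc + 72a²b + 64ab + 20abc + 10ac² - 90a²c - 80ac + 18ab + 9ac - 81a² - 72a - 32b² - 16bc + 144ab + 128b - 26bc - 13c² + 117ac + 104c - 4b - 2c + 18a + 16 - 48b²c - 24bc² + 216abc + 192bc - 30bc² - 15c³ + 135ac² + 120c²    [distributive law]
= 82a²b - 85a²c - 45a³ - 121a² - 16ab² + 228abc + 226ab + 145ac² + 46ac - 54a - 32b² + 150bc + 124b + 107c² + 102c + 16 - 48b²c - 54bc² - 15c³    [combine like terms]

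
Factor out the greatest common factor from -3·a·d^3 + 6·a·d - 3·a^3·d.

-3·a·d^3 + 6·a·d - 3·a^3·d
= 3(-a·d^3 + 2·a·d - a^3·d)    [factor out 3]
= 3·a·d(-d^2 + 2 - a^2)    [factor out a·d]

3·a·d(-d^2 + 2 - a^2)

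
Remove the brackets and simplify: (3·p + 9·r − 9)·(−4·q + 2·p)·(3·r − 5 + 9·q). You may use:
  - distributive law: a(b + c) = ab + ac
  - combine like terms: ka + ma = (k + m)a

(3·p + 9·r − 9)·(−4·q + 2·p)·(3·r − 5 + 9·q)
= (−12·p·q + 6·p^2 − 36·q·r + 18·p·r + 36·q − 18·p)·(3·r − 5 + 9·q)    [distributive law]
= −36·p·q·r + 60·p·q − 108·p·q^2 + 18·p^2·r − 30·p^2 + 54·p^2·q − 108·q·r^2 + 180·q·r − 324·q^2·r + 54·p·r^2 − 90·p·r + 162·p·q·r + 108·q·r − 180·q + 324·q^2 − 54·p·r + 90·p − 162·p·q    [distributive law]
= 126·p·q·r − 102·p·q − 108·p·q^2 + 18·p^2·r − 30·p^2 + 54·p^2·q − 108·q·r^2 + 288·q·r − 324·q^2·r + 54·p·r^2 − 144·p·r − 180·q + 324·q^2 + 90·p    [combine like terms]

126·p·q·r − 102·p·q − 108·p·q^2 + 18·p^2·r − 30·p^2 + 54·p^2·q − 108·q·r^2 + 288·q·r − 324·q^2·r + 54·p·r^2 − 144·p·r − 180·q + 324·q^2 + 90·p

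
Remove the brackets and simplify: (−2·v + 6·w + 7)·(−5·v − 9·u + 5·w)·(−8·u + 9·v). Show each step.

(−2·v + 6·w + 7)·(−5·v − 9·u + 5·w)·(−8·u + 9·v)
= (10·v^2 + 18·u·v − 10·v·w − 30·v·w − 54·u·w + 30·w^2 − 35·v − 63·u + 35·w)·(−8·u + 9·v)    [distributive law]
= (10·v^2 + 18·u·v − 40·v·w − 54·u·w + 30·w^2 − 35·v − 63·u + 35·w)·(−8·u + 9·v)    [combine like terms]
= −80·u·v^2 + 90·v^3 − 144·u^2·v + 162·u·v^2 + 320·u·v·w − 360·v^2·w + 432·u^2·w − 486·u·v·w − 240·u·w^2 + 270·v·w^2 + 280·u·v − 315·v^2 + 504·u^2 − 567·u·v − 280·u·w + 315·v·w    [distributive law]
= 82·u·v^2 + 90·v^3 − 144·u^2·v − 166·u·v·w − 360·v^2·w + 432·u^2·w − 240·u·w^2 + 270·v·w^2 − 287·u·v − 315·v^2 + 504·u^2 − 280·u·w + 315·v·w    [combine like terms]

82·u·v^2 + 90·v^3 − 144·u^2·v − 166·u·v·w − 360·v^2·w + 432·u^2·w − 240·u·w^2 + 270·v·w^2 − 287·u·v − 315·v^2 + 504·u^2 − 280·u·w + 315·v·w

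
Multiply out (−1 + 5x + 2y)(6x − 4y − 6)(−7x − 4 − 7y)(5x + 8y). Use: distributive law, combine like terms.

660x^3 + 2756x^2y + 510x^2 + 766xy + 3160xy^2 − 80y^2 + 704y^3 − 120x − 192y − 1050x^4 − 2450x^3y − 672x^2y^2 + 1176xy^3 + 448y^4

(−1 + 5x + 2y)(6x − 4y − 6)(−7x − 4 − 7y)(5x + 8y)
= (−6x + 4y + 6 + 30x^2 − 20xy − 30x + 12xy − 8y^2 − 12y)(−7x − 4 − 7y)(5x + 8y)    [distributive law]
= (−36x − 8y + 6 + 30x^2 − 8xy − 8y^2)(−7x − 4 − 7y)(5x + 8y)    [combine like terms]
= (252x^2 + 144x + 252xy + 56xy + 32y + 56y^2 − 42x − 24 − 42y − 210x^3 − 120x^2 − 210x^2y + 56x^2y + 32xy + 56xy^2 + 56xy^2 + 32y^2 + 56y^3)(5x + 8y)    [distributive law]
= (132x^2 + 102x + 340xy − 10y + 88y^2 − 24 − 210x^3 − 154x^2y + 112xy^2 + 56y^3)(5x + 8y)    [combine like terms]
= 660x^3 + 1056x^2y + 510x^2 + 816xy + 1700x^2y + 2720xy^2 − 50xy − 80y^2 + 440xy^2 + 704y^3 − 120x − 192y − 1050x^4 − 1680x^3y − 770x^3y − 1232x^2y^2 + 560x^2y^2 + 896xy^3 + 280xy^3 + 448y^4    [distributive law]
= 660x^3 + 2756x^2y + 510x^2 + 766xy + 3160xy^2 − 80y^2 + 704y^3 − 120x − 192y − 1050x^4 − 2450x^3y − 672x^2y^2 + 1176xy^3 + 448y^4    [combine like terms]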